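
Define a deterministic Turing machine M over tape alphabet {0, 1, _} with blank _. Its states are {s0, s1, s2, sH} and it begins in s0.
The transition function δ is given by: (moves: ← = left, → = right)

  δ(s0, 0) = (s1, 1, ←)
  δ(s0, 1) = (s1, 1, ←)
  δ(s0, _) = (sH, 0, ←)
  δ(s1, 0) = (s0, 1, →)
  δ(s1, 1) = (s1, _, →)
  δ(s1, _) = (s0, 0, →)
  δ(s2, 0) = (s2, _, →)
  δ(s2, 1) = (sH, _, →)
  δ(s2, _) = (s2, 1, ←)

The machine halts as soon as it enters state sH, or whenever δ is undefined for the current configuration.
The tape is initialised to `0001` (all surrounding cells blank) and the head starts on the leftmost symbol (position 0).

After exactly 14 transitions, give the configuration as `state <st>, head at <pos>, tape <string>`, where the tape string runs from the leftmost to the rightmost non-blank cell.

state sH, head at 4, tape 00

s0 | _[0]001__   read 0 → write 1, move ←, go to s1
s1 | [_]1001__   read _ → write 0, move →, go to s0
s0 | 0[1]001__   read 1 → write 1, move ←, go to s1
s1 | [0]1001__   read 0 → write 1, move →, go to s0
s0 | 1[1]001__   read 1 → write 1, move ←, go to s1
s1 | [1]1001__   read 1 → write _, move →, go to s1
s1 | _[1]001__   read 1 → write _, move →, go to s1
s1 | __[0]01__   read 0 → write 1, move →, go to s0
s0 | __1[0]1__   read 0 → write 1, move ←, go to s1
s1 | __[1]11__   read 1 → write _, move →, go to s1
s1 | ___[1]1__   read 1 → write _, move →, go to s1
s1 | ____[1]__   read 1 → write _, move →, go to s1
s1 | _____[_]_   read _ → write 0, move →, go to s0
s0 | _____0[_]   read _ → write 0, move ←, go to sH
sH | _____[0]0
After 14 steps: state sH, head at 4, tape 00.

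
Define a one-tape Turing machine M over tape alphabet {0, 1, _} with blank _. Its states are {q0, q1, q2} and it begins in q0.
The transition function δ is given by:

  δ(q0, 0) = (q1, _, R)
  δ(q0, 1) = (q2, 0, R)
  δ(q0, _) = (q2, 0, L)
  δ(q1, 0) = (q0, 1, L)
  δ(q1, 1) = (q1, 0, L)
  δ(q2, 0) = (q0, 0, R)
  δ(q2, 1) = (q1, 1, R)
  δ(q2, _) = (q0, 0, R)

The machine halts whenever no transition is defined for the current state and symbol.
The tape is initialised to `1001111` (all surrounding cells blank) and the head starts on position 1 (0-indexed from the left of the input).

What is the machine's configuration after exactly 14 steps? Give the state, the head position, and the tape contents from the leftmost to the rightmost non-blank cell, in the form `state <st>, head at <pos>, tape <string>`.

state=q0 head=1 tape=__1[0]01111   (q0,0)→(q1,_,R)
state=q1 head=2 tape=__1_[0]1111   (q1,0)→(q0,1,L)
state=q0 head=1 tape=__1[_]11111   (q0,_)→(q2,0,L)
state=q2 head=0 tape=__[1]011111   (q2,1)→(q1,1,R)
state=q1 head=1 tape=__1[0]11111   (q1,0)→(q0,1,L)
state=q0 head=0 tape=__[1]111111   (q0,1)→(q2,0,R)
state=q2 head=1 tape=__0[1]11111   (q2,1)→(q1,1,R)
state=q1 head=2 tape=__01[1]1111   (q1,1)→(q1,0,L)
state=q1 head=1 tape=__0[1]01111   (q1,1)→(q1,0,L)
state=q1 head=0 tape=__[0]001111   (q1,0)→(q0,1,L)
state=q0 head=-1 tape=_[_]1001111   (q0,_)→(q2,0,L)
state=q2 head=-2 tape=[_]01001111   (q2,_)→(q0,0,R)
state=q0 head=-1 tape=0[0]1001111   (q0,0)→(q1,_,R)
state=q1 head=0 tape=0_[1]001111   (q1,1)→(q1,0,L)
state=q1 head=-1 tape=0[_]0001111
After 14 steps: state q1, head at -1, tape 0_0001111.

state q1, head at -1, tape 0_0001111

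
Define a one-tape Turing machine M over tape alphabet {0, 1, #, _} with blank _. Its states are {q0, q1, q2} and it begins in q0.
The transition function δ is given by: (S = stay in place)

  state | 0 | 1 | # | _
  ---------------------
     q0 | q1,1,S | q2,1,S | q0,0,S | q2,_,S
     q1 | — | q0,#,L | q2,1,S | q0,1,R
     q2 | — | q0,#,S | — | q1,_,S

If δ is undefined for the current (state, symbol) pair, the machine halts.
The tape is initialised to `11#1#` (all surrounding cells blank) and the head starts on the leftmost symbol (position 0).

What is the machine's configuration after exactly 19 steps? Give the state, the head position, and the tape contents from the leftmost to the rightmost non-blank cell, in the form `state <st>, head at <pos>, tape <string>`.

q0 | __[1]1#1#   read 1 → write 1, move S, go to q2
q2 | __[1]1#1#   read 1 → write #, move S, go to q0
q0 | __[#]1#1#   read # → write 0, move S, go to q0
q0 | __[0]1#1#   read 0 → write 1, move S, go to q1
q1 | __[1]1#1#   read 1 → write #, move L, go to q0
q0 | _[_]#1#1#   read _ → write _, move S, go to q2
q2 | _[_]#1#1#   read _ → write _, move S, go to q1
q1 | _[_]#1#1#   read _ → write 1, move R, go to q0
q0 | _1[#]1#1#   read # → write 0, move S, go to q0
q0 | _1[0]1#1#   read 0 → write 1, move S, go to q1
q1 | _1[1]1#1#   read 1 → write #, move L, go to q0
q0 | _[1]#1#1#   read 1 → write 1, move S, go to q2
q2 | _[1]#1#1#   read 1 → write #, move S, go to q0
q0 | _[#]#1#1#   read # → write 0, move S, go to q0
q0 | _[0]#1#1#   read 0 → write 1, move S, go to q1
q1 | _[1]#1#1#   read 1 → write #, move L, go to q0
q0 | [_]##1#1#   read _ → write _, move S, go to q2
q2 | [_]##1#1#   read _ → write _, move S, go to q1
q1 | [_]##1#1#   read _ → write 1, move R, go to q0
q0 | 1[#]#1#1#
After 19 steps: state q0, head at -1, tape 1##1#1#.

state q0, head at -1, tape 1##1#1#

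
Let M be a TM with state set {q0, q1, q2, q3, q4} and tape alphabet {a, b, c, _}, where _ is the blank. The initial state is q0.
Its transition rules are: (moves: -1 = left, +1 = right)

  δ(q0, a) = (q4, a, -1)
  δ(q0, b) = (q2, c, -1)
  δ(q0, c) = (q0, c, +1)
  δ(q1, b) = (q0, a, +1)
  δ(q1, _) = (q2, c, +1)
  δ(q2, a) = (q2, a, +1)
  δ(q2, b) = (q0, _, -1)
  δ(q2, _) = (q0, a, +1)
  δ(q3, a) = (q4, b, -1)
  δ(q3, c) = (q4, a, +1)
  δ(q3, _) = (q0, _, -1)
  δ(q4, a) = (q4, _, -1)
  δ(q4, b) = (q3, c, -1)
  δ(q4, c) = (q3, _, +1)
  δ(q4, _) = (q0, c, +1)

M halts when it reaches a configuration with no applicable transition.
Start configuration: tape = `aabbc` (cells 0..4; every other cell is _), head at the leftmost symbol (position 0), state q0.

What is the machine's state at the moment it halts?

state=q0 head=0 tape=_[a]abbc   (q0,a)→(q4,a,-1)
state=q4 head=-1 tape=[_]aabbc   (q4,_)→(q0,c,+1)
state=q0 head=0 tape=c[a]abbc   (q0,a)→(q4,a,-1)
state=q4 head=-1 tape=[c]aabbc   (q4,c)→(q3,_,+1)
state=q3 head=0 tape=_[a]abbc   (q3,a)→(q4,b,-1)
state=q4 head=-1 tape=[_]babbc   (q4,_)→(q0,c,+1)
state=q0 head=0 tape=c[b]abbc   (q0,b)→(q2,c,-1)
state=q2 head=-1 tape=[c]cabbc
No transition is defined for (q2, c); M halts in state q2.

q2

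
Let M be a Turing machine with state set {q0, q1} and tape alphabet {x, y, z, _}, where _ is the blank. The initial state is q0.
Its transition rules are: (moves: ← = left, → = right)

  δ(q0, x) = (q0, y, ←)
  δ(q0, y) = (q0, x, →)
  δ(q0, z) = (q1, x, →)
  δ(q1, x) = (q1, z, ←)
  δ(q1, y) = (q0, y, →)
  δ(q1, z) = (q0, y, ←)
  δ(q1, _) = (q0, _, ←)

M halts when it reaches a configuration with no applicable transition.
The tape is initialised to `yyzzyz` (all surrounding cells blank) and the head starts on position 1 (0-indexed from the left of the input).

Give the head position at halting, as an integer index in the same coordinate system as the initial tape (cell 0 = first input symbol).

-1

state=q0 head=1 tape=_y[y]zzyz_   (q0,y)→(q0,x,→)
state=q0 head=2 tape=_yx[z]zyz_   (q0,z)→(q1,x,→)
state=q1 head=3 tape=_yxx[z]yz_   (q1,z)→(q0,y,←)
state=q0 head=2 tape=_yx[x]yyz_   (q0,x)→(q0,y,←)
state=q0 head=1 tape=_y[x]yyyz_   (q0,x)→(q0,y,←)
state=q0 head=0 tape=_[y]yyyyz_   (q0,y)→(q0,x,→)
state=q0 head=1 tape=_x[y]yyyz_   (q0,y)→(q0,x,→)
state=q0 head=2 tape=_xx[y]yyz_   (q0,y)→(q0,x,→)
state=q0 head=3 tape=_xxx[y]yz_   (q0,y)→(q0,x,→)
state=q0 head=4 tape=_xxxx[y]z_   (q0,y)→(q0,x,→)
state=q0 head=5 tape=_xxxxx[z]_   (q0,z)→(q1,x,→)
state=q1 head=6 tape=_xxxxxx[_]   (q1,_)→(q0,_,←)
state=q0 head=5 tape=_xxxxx[x]_   (q0,x)→(q0,y,←)
state=q0 head=4 tape=_xxxx[x]y_   (q0,x)→(q0,y,←)
state=q0 head=3 tape=_xxx[x]yy_   (q0,x)→(q0,y,←)
state=q0 head=2 tape=_xx[x]yyy_   (q0,x)→(q0,y,←)
state=q0 head=1 tape=_x[x]yyyy_   (q0,x)→(q0,y,←)
state=q0 head=0 tape=_[x]yyyyy_   (q0,x)→(q0,y,←)
state=q0 head=-1 tape=[_]yyyyyy_
At halt the head is at cell -1.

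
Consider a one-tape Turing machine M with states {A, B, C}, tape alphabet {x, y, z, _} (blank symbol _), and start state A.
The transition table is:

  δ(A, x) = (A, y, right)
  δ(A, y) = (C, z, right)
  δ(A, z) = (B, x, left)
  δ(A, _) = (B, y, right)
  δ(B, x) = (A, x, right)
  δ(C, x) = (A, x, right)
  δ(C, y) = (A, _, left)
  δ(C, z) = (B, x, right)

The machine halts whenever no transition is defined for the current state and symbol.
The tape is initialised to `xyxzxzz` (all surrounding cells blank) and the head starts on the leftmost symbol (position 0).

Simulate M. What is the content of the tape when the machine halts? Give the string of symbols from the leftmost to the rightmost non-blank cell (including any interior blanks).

yzxyyxz

state=A head=0 tape=[x]yxzxzz   (A,x)→(A,y,right)
state=A head=1 tape=y[y]xzxzz   (A,y)→(C,z,right)
state=C head=2 tape=yz[x]zxzz   (C,x)→(A,x,right)
state=A head=3 tape=yzx[z]xzz   (A,z)→(B,x,left)
state=B head=2 tape=yz[x]xxzz   (B,x)→(A,x,right)
state=A head=3 tape=yzx[x]xzz   (A,x)→(A,y,right)
state=A head=4 tape=yzxy[x]zz   (A,x)→(A,y,right)
state=A head=5 tape=yzxyy[z]z   (A,z)→(B,x,left)
state=B head=4 tape=yzxy[y]xz
The non-blank tape span at halt is yzxyyxz.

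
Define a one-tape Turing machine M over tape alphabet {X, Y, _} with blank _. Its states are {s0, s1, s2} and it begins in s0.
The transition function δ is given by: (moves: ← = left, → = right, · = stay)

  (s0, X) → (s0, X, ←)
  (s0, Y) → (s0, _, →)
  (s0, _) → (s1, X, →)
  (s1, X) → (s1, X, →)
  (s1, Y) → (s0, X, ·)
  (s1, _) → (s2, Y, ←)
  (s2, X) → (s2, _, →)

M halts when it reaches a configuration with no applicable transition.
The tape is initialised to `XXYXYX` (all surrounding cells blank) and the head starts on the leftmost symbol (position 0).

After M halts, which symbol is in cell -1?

X

s0 | ___[X]XYXYX_   read X → write X, move ←, go to s0
s0 | __[_]XXYXYX_   read _ → write X, move →, go to s1
s1 | __X[X]XYXYX_   read X → write X, move →, go to s1
s1 | __XX[X]YXYX_   read X → write X, move →, go to s1
s1 | __XXX[Y]XYX_   read Y → write X, move ·, go to s0
s0 | __XXX[X]XYX_   read X → write X, move ←, go to s0
s0 | __XX[X]XXYX_   read X → write X, move ←, go to s0
s0 | __X[X]XXXYX_   read X → write X, move ←, go to s0
s0 | __[X]XXXXYX_   read X → write X, move ←, go to s0
s0 | _[_]XXXXXYX_   read _ → write X, move →, go to s1
s1 | _X[X]XXXXYX_   read X → write X, move →, go to s1
s1 | _XX[X]XXXYX_   read X → write X, move →, go to s1
s1 | _XXX[X]XXYX_   read X → write X, move →, go to s1
s1 | _XXXX[X]XYX_   read X → write X, move →, go to s1
s1 | _XXXXX[X]YX_   read X → write X, move →, go to s1
s1 | _XXXXXX[Y]X_   read Y → write X, move ·, go to s0
s0 | _XXXXXX[X]X_   read X → write X, move ←, go to s0
s0 | _XXXXX[X]XX_   read X → write X, move ←, go to s0
s0 | _XXXX[X]XXX_   read X → write X, move ←, go to s0
s0 | _XXX[X]XXXX_   read X → write X, move ←, go to s0
s0 | _XX[X]XXXXX_   read X → write X, move ←, go to s0
s0 | _X[X]XXXXXX_   read X → write X, move ←, go to s0
s0 | _[X]XXXXXXX_   read X → write X, move ←, go to s0
s0 | [_]XXXXXXXX_   read _ → write X, move →, go to s1
s1 | X[X]XXXXXXX_   read X → write X, move →, go to s1
s1 | XX[X]XXXXXX_   read X → write X, move →, go to s1
s1 | XXX[X]XXXXX_   read X → write X, move →, go to s1
s1 | XXXX[X]XXXX_   read X → write X, move →, go to s1
s1 | XXXXX[X]XXX_   read X → write X, move →, go to s1
s1 | XXXXXX[X]XX_   read X → write X, move →, go to s1
s1 | XXXXXXX[X]X_   read X → write X, move →, go to s1
s1 | XXXXXXXX[X]_   read X → write X, move →, go to s1
s1 | XXXXXXXXX[_]   read _ → write Y, move ←, go to s2
s2 | XXXXXXXX[X]Y   read X → write _, move →, go to s2
s2 | XXXXXXXX_[Y]
Cell -1 holds X when M halts.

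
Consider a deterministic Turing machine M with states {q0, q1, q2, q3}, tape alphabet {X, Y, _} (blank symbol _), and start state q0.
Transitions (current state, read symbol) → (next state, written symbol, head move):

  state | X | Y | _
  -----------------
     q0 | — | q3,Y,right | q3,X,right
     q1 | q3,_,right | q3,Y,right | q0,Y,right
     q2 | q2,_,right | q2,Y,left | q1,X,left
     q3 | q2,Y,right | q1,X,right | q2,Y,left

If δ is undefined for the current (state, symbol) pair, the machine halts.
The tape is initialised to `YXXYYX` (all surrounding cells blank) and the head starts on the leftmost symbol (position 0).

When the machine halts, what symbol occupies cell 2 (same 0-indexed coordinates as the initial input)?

q0 | __[Y]XXYYX   read Y → write Y, move right, go to q3
q3 | __Y[X]XYYX   read X → write Y, move right, go to q2
q2 | __YY[X]YYX   read X → write _, move right, go to q2
q2 | __YY_[Y]YX   read Y → write Y, move left, go to q2
q2 | __YY[_]YYX   read _ → write X, move left, go to q1
q1 | __Y[Y]XYYX   read Y → write Y, move right, go to q3
q3 | __YY[X]YYX   read X → write Y, move right, go to q2
q2 | __YYY[Y]YX   read Y → write Y, move left, go to q2
q2 | __YY[Y]YYX   read Y → write Y, move left, go to q2
q2 | __Y[Y]YYYX   read Y → write Y, move left, go to q2
q2 | __[Y]YYYYX   read Y → write Y, move left, go to q2
q2 | _[_]YYYYYX   read _ → write X, move left, go to q1
q1 | [_]XYYYYYX   read _ → write Y, move right, go to q0
q0 | Y[X]YYYYYX
Cell 2 holds Y when M halts.

Y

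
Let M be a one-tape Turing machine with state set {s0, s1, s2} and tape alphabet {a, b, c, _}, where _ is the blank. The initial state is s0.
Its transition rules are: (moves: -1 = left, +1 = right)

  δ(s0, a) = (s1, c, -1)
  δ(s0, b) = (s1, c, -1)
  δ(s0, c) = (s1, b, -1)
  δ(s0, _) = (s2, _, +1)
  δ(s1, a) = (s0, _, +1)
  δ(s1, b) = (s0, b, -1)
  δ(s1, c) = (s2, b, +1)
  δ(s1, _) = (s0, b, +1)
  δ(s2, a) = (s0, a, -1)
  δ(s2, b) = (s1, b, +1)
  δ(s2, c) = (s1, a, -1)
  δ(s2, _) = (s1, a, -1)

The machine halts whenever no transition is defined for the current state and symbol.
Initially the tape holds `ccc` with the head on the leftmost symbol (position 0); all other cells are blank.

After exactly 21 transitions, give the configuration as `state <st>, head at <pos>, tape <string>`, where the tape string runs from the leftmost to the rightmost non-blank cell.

state s2, head at -3, tape bbbbac

s0 | ____[c]cc   read c → write b, move -1, go to s1
s1 | ___[_]bcc   read _ → write b, move +1, go to s0
s0 | ___b[b]cc   read b → write c, move -1, go to s1
s1 | ___[b]ccc   read b → write b, move -1, go to s0
s0 | __[_]bccc   read _ → write _, move +1, go to s2
s2 | ___[b]ccc   read b → write b, move +1, go to s1
s1 | ___b[c]cc   read c → write b, move +1, go to s2
s2 | ___bb[c]c   read c → write a, move -1, go to s1
s1 | ___b[b]ac   read b → write b, move -1, go to s0
s0 | ___[b]bac   read b → write c, move -1, go to s1
s1 | __[_]cbac   read _ → write b, move +1, go to s0
s0 | __b[c]bac   read c → write b, move -1, go to s1
s1 | __[b]bbac   read b → write b, move -1, go to s0
s0 | _[_]bbbac   read _ → write _, move +1, go to s2
s2 | __[b]bbac   read b → write b, move +1, go to s1
s1 | __b[b]bac   read b → write b, move -1, go to s0
s0 | __[b]bbac   read b → write c, move -1, go to s1
s1 | _[_]cbbac   read _ → write b, move +1, go to s0
s0 | _b[c]bbac   read c → write b, move -1, go to s1
s1 | _[b]bbbac   read b → write b, move -1, go to s0
s0 | [_]bbbbac   read _ → write _, move +1, go to s2
s2 | _[b]bbbac
After 21 steps: state s2, head at -3, tape bbbbac.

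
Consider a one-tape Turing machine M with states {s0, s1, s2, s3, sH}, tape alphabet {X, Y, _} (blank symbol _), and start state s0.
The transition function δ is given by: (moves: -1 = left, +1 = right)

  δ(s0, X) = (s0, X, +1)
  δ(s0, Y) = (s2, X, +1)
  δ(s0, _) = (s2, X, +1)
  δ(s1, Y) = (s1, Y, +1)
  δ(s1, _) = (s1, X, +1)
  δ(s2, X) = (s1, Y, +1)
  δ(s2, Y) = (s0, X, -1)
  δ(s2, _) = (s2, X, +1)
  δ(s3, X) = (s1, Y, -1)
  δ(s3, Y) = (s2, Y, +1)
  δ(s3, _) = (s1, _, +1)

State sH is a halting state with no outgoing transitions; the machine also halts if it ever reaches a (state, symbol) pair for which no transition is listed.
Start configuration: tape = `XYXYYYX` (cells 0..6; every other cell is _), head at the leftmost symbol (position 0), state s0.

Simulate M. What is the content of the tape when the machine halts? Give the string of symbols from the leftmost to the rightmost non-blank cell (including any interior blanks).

XXYYYYX

state=s0 head=0 tape=[X]YXYYYX   (s0,X)→(s0,X,+1)
state=s0 head=1 tape=X[Y]XYYYX   (s0,Y)→(s2,X,+1)
state=s2 head=2 tape=XX[X]YYYX   (s2,X)→(s1,Y,+1)
state=s1 head=3 tape=XXY[Y]YYX   (s1,Y)→(s1,Y,+1)
state=s1 head=4 tape=XXYY[Y]YX   (s1,Y)→(s1,Y,+1)
state=s1 head=5 tape=XXYYY[Y]X   (s1,Y)→(s1,Y,+1)
state=s1 head=6 tape=XXYYYY[X]
The non-blank tape span at halt is XXYYYYX.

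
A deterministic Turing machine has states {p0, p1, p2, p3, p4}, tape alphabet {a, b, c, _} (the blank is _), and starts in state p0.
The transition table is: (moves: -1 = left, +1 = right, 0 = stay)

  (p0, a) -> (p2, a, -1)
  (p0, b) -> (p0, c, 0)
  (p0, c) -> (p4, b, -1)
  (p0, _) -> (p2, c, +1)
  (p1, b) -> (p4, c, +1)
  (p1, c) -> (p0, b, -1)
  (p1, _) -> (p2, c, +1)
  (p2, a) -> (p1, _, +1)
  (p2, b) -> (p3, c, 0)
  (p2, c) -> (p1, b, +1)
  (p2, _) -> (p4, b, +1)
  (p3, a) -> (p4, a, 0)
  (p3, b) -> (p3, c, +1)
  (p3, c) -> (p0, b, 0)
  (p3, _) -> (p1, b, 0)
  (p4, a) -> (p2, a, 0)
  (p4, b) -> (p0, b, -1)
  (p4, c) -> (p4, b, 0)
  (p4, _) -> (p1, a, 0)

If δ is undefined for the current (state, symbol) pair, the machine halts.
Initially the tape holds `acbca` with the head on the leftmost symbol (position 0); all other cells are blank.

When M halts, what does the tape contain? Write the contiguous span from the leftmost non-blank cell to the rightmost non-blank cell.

state=p0 head=0 tape=__[a]cbca   (p0,a)→(p2,a,-1)
state=p2 head=-1 tape=_[_]acbca   (p2,_)→(p4,b,+1)
state=p4 head=0 tape=_b[a]cbca   (p4,a)→(p2,a,0)
state=p2 head=0 tape=_b[a]cbca   (p2,a)→(p1,_,+1)
state=p1 head=1 tape=_b_[c]bca   (p1,c)→(p0,b,-1)
state=p0 head=0 tape=_b[_]bbca   (p0,_)→(p2,c,+1)
state=p2 head=1 tape=_bc[b]bca   (p2,b)→(p3,c,0)
state=p3 head=1 tape=_bc[c]bca   (p3,c)→(p0,b,0)
state=p0 head=1 tape=_bc[b]bca   (p0,b)→(p0,c,0)
state=p0 head=1 tape=_bc[c]bca   (p0,c)→(p4,b,-1)
state=p4 head=0 tape=_b[c]bbca   (p4,c)→(p4,b,0)
state=p4 head=0 tape=_b[b]bbca   (p4,b)→(p0,b,-1)
state=p0 head=-1 tape=_[b]bbbca   (p0,b)→(p0,c,0)
state=p0 head=-1 tape=_[c]bbbca   (p0,c)→(p4,b,-1)
state=p4 head=-2 tape=[_]bbbbca   (p4,_)→(p1,a,0)
state=p1 head=-2 tape=[a]bbbbca
The non-blank tape span at halt is abbbbca.

abbbbca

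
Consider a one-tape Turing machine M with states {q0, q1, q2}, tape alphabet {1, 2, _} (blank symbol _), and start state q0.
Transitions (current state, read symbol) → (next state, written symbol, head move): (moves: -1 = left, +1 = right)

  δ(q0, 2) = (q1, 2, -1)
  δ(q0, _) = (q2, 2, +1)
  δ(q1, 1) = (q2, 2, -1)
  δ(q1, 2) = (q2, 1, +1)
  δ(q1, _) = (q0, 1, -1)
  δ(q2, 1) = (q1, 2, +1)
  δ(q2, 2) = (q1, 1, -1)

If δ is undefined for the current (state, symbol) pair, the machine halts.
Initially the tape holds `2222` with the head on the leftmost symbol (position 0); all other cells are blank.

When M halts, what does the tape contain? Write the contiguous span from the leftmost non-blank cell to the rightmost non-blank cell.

state=q0 head=0 tape=___[2]222   (q0,2)→(q1,2,-1)
state=q1 head=-1 tape=__[_]2222   (q1,_)→(q0,1,-1)
state=q0 head=-2 tape=_[_]12222   (q0,_)→(q2,2,+1)
state=q2 head=-1 tape=_2[1]2222   (q2,1)→(q1,2,+1)
state=q1 head=0 tape=_22[2]222   (q1,2)→(q2,1,+1)
state=q2 head=1 tape=_221[2]22   (q2,2)→(q1,1,-1)
state=q1 head=0 tape=_22[1]122   (q1,1)→(q2,2,-1)
state=q2 head=-1 tape=_2[2]2122   (q2,2)→(q1,1,-1)
state=q1 head=-2 tape=_[2]12122   (q1,2)→(q2,1,+1)
state=q2 head=-1 tape=_1[1]2122   (q2,1)→(q1,2,+1)
state=q1 head=0 tape=_12[2]122   (q1,2)→(q2,1,+1)
state=q2 head=1 tape=_121[1]22   (q2,1)→(q1,2,+1)
state=q1 head=2 tape=_1212[2]2   (q1,2)→(q2,1,+1)
state=q2 head=3 tape=_12121[2]   (q2,2)→(q1,1,-1)
state=q1 head=2 tape=_1212[1]1   (q1,1)→(q2,2,-1)
state=q2 head=1 tape=_121[2]21   (q2,2)→(q1,1,-1)
state=q1 head=0 tape=_12[1]121   (q1,1)→(q2,2,-1)
state=q2 head=-1 tape=_1[2]2121   (q2,2)→(q1,1,-1)
state=q1 head=-2 tape=_[1]12121   (q1,1)→(q2,2,-1)
state=q2 head=-3 tape=[_]212121
The non-blank tape span at halt is 212121.

212121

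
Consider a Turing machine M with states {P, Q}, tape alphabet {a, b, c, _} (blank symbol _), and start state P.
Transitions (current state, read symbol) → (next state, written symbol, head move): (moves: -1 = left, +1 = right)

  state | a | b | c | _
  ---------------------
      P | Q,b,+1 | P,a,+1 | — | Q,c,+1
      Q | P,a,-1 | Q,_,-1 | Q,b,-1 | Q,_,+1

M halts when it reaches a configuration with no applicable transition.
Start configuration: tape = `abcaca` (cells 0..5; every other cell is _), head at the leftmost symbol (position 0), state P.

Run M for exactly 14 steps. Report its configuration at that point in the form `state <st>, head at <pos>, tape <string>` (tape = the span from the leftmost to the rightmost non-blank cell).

state=P head=0 tape=_[a]bcaca   (P,a)→(Q,b,+1)
state=Q head=1 tape=_b[b]caca   (Q,b)→(Q,_,-1)
state=Q head=0 tape=_[b]_caca   (Q,b)→(Q,_,-1)
state=Q head=-1 tape=[_]__caca   (Q,_)→(Q,_,+1)
state=Q head=0 tape=_[_]_caca   (Q,_)→(Q,_,+1)
state=Q head=1 tape=__[_]caca   (Q,_)→(Q,_,+1)
state=Q head=2 tape=___[c]aca   (Q,c)→(Q,b,-1)
state=Q head=1 tape=__[_]baca   (Q,_)→(Q,_,+1)
state=Q head=2 tape=___[b]aca   (Q,b)→(Q,_,-1)
state=Q head=1 tape=__[_]_aca   (Q,_)→(Q,_,+1)
state=Q head=2 tape=___[_]aca   (Q,_)→(Q,_,+1)
state=Q head=3 tape=____[a]ca   (Q,a)→(P,a,-1)
state=P head=2 tape=___[_]aca   (P,_)→(Q,c,+1)
state=Q head=3 tape=___c[a]ca   (Q,a)→(P,a,-1)
state=P head=2 tape=___[c]aca
After 14 steps: state P, head at 2, tape caca.

state P, head at 2, tape caca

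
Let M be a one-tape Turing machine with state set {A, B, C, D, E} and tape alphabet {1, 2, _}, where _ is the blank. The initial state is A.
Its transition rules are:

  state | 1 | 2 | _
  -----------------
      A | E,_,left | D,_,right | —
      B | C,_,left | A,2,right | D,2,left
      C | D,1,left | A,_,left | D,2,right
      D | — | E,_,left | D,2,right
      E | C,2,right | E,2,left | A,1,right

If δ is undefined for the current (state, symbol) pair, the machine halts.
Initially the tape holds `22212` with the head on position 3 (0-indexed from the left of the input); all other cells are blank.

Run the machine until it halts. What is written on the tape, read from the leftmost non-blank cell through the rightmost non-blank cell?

A | _222[1]2   read 1 → write _, move left, go to E
E | _22[2]_2   read 2 → write 2, move left, go to E
E | _2[2]2_2   read 2 → write 2, move left, go to E
E | _[2]22_2   read 2 → write 2, move left, go to E
E | [_]222_2   read _ → write 1, move right, go to A
A | 1[2]22_2   read 2 → write _, move right, go to D
D | 1_[2]2_2   read 2 → write _, move left, go to E
E | 1[_]_2_2   read _ → write 1, move right, go to A
A | 11[_]2_2
The non-blank tape span at halt is 11_2_2.

11_2_2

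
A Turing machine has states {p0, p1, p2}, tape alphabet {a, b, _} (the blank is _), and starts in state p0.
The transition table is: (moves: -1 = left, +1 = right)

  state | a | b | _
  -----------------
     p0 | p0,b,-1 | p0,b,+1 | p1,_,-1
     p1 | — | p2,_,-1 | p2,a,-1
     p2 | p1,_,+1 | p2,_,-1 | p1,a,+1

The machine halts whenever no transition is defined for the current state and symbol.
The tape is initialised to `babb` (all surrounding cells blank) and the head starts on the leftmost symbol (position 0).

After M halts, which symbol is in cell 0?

state=p0 head=0 tape=_[b]abb_   (p0,b)→(p0,b,+1)
state=p0 head=1 tape=_b[a]bb_   (p0,a)→(p0,b,-1)
state=p0 head=0 tape=_[b]bbb_   (p0,b)→(p0,b,+1)
state=p0 head=1 tape=_b[b]bb_   (p0,b)→(p0,b,+1)
state=p0 head=2 tape=_bb[b]b_   (p0,b)→(p0,b,+1)
state=p0 head=3 tape=_bbb[b]_   (p0,b)→(p0,b,+1)
state=p0 head=4 tape=_bbbb[_]   (p0,_)→(p1,_,-1)
state=p1 head=3 tape=_bbb[b]_   (p1,b)→(p2,_,-1)
state=p2 head=2 tape=_bb[b]__   (p2,b)→(p2,_,-1)
state=p2 head=1 tape=_b[b]___   (p2,b)→(p2,_,-1)
state=p2 head=0 tape=_[b]____   (p2,b)→(p2,_,-1)
state=p2 head=-1 tape=[_]_____   (p2,_)→(p1,a,+1)
state=p1 head=0 tape=a[_]____   (p1,_)→(p2,a,-1)
state=p2 head=-1 tape=[a]a____   (p2,a)→(p1,_,+1)
state=p1 head=0 tape=_[a]____
Cell 0 holds a when M halts.

a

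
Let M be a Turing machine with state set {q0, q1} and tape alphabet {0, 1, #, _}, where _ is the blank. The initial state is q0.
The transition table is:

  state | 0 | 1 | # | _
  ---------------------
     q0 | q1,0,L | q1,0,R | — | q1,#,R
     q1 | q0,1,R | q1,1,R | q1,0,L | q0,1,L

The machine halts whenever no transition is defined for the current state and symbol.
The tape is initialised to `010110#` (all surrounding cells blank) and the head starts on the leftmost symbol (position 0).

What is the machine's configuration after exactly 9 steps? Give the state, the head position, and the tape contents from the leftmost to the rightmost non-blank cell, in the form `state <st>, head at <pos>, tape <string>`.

q0 | __[0]10110#   read 0 → write 0, move L, go to q1
q1 | _[_]010110#   read _ → write 1, move L, go to q0
q0 | [_]1010110#   read _ → write #, move R, go to q1
q1 | #[1]010110#   read 1 → write 1, move R, go to q1
q1 | #1[0]10110#   read 0 → write 1, move R, go to q0
q0 | #11[1]0110#   read 1 → write 0, move R, go to q1
q1 | #110[0]110#   read 0 → write 1, move R, go to q0
q0 | #1101[1]10#   read 1 → write 0, move R, go to q1
q1 | #11010[1]0#   read 1 → write 1, move R, go to q1
q1 | #110101[0]#
After 9 steps: state q1, head at 5, tape #1101010#.

state q1, head at 5, tape #1101010#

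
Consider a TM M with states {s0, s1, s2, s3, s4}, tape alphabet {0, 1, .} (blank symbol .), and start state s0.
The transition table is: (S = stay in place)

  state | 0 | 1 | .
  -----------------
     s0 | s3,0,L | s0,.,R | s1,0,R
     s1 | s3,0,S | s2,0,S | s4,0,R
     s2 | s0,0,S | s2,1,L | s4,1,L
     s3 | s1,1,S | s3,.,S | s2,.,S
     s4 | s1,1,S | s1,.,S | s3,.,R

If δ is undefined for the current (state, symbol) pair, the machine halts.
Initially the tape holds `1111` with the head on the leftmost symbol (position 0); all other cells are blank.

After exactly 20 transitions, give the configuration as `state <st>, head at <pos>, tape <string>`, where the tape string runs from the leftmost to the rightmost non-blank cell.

s0 | [1]111....   read 1 → write ., move R, go to s0
s0 | .[1]11....   read 1 → write ., move R, go to s0
s0 | ..[1]1....   read 1 → write ., move R, go to s0
s0 | ...[1]....   read 1 → write ., move R, go to s0
s0 | ....[.]...   read . → write 0, move R, go to s1
s1 | ....0[.]..   read . → write 0, move R, go to s4
s4 | ....00[.].   read . → write ., move R, go to s3
s3 | ....00.[.]   read . → write ., move S, go to s2
s2 | ....00.[.]   read . → write 1, move L, go to s4
s4 | ....00[.]1   read . → write ., move R, go to s3
s3 | ....00.[1]   read 1 → write ., move S, go to s3
s3 | ....00.[.]   read . → write ., move S, go to s2
s2 | ....00.[.]   read . → write 1, move L, go to s4
s4 | ....00[.]1   read . → write ., move R, go to s3
s3 | ....00.[1]   read 1 → write ., move S, go to s3
s3 | ....00.[.]   read . → write ., move S, go to s2
s2 | ....00.[.]   read . → write 1, move L, go to s4
s4 | ....00[.]1   read . → write ., move R, go to s3
s3 | ....00.[1]   read 1 → write ., move S, go to s3
s3 | ....00.[.]   read . → write ., move S, go to s2
s2 | ....00.[.]
After 20 steps: state s2, head at 7, tape 00.

state s2, head at 7, tape 00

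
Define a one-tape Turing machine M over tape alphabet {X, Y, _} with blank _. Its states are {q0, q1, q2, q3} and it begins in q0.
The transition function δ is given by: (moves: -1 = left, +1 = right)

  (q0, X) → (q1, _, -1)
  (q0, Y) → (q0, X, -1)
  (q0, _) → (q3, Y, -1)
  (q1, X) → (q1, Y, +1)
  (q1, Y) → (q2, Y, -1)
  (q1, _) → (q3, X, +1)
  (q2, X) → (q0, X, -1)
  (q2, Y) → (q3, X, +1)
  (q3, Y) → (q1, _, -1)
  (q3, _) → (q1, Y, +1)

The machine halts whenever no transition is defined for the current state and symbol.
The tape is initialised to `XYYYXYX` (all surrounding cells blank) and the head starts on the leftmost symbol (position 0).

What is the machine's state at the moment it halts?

q3

state=q0 head=0 tape=_[X]YYYXYX   (q0,X)→(q1,_,-1)
state=q1 head=-1 tape=[_]_YYYXYX   (q1,_)→(q3,X,+1)
state=q3 head=0 tape=X[_]YYYXYX   (q3,_)→(q1,Y,+1)
state=q1 head=1 tape=XY[Y]YYXYX   (q1,Y)→(q2,Y,-1)
state=q2 head=0 tape=X[Y]YYYXYX   (q2,Y)→(q3,X,+1)
state=q3 head=1 tape=XX[Y]YYXYX   (q3,Y)→(q1,_,-1)
state=q1 head=0 tape=X[X]_YYXYX   (q1,X)→(q1,Y,+1)
state=q1 head=1 tape=XY[_]YYXYX   (q1,_)→(q3,X,+1)
state=q3 head=2 tape=XYX[Y]YXYX   (q3,Y)→(q1,_,-1)
state=q1 head=1 tape=XY[X]_YXYX   (q1,X)→(q1,Y,+1)
state=q1 head=2 tape=XYY[_]YXYX   (q1,_)→(q3,X,+1)
state=q3 head=3 tape=XYYX[Y]XYX   (q3,Y)→(q1,_,-1)
state=q1 head=2 tape=XYY[X]_XYX   (q1,X)→(q1,Y,+1)
state=q1 head=3 tape=XYYY[_]XYX   (q1,_)→(q3,X,+1)
state=q3 head=4 tape=XYYYX[X]YX
No transition is defined for (q3, X); M halts in state q3.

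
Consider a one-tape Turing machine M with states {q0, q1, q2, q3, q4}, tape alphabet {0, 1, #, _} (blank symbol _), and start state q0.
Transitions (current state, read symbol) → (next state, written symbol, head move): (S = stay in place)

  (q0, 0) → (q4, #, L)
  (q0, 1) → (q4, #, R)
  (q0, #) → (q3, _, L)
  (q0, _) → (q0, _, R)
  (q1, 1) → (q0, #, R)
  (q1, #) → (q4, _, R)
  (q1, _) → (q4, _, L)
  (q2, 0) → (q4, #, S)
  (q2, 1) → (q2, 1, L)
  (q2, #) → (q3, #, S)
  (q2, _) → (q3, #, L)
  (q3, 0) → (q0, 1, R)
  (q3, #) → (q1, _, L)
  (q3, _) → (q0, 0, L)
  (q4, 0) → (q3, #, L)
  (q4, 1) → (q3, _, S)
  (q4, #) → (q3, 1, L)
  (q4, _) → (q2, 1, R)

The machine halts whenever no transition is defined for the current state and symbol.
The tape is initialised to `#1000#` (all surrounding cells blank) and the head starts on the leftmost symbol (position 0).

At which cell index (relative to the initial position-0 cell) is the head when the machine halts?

q0 | __[#]1000#   read # → write _, move L, go to q3
q3 | _[_]_1000#   read _ → write 0, move L, go to q0
q0 | [_]0_1000#   read _ → write _, move R, go to q0
q0 | _[0]_1000#   read 0 → write #, move L, go to q4
q4 | [_]#_1000#   read _ → write 1, move R, go to q2
q2 | 1[#]_1000#   read # → write #, move S, go to q3
q3 | 1[#]_1000#   read # → write _, move L, go to q1
q1 | [1]__1000#   read 1 → write #, move R, go to q0
q0 | #[_]_1000#   read _ → write _, move R, go to q0
q0 | #_[_]1000#   read _ → write _, move R, go to q0
q0 | #__[1]000#   read 1 → write #, move R, go to q4
q4 | #__#[0]00#   read 0 → write #, move L, go to q3
q3 | #__[#]#00#   read # → write _, move L, go to q1
q1 | #_[_]_#00#   read _ → write _, move L, go to q4
q4 | #[_]__#00#   read _ → write 1, move R, go to q2
q2 | #1[_]_#00#   read _ → write #, move L, go to q3
q3 | #[1]#_#00#
At halt the head is at cell -1.

-1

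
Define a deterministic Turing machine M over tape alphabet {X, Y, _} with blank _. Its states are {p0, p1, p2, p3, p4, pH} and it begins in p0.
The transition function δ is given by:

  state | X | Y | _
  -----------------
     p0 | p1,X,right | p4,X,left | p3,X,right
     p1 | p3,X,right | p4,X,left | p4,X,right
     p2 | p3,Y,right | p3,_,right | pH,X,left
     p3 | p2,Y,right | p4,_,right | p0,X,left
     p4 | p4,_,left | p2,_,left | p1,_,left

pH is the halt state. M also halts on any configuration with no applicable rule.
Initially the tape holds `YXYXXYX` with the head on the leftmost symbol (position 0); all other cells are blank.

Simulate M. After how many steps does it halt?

33

p0 | ____[Y]XYXXYX   read Y → write X, move left, go to p4
p4 | ___[_]XXYXXYX   read _ → write _, move left, go to p1
p1 | __[_]_XXYXXYX   read _ → write X, move right, go to p4
p4 | __X[_]XXYXXYX   read _ → write _, move left, go to p1
p1 | __[X]_XXYXXYX   read X → write X, move right, go to p3
p3 | __X[_]XXYXXYX   read _ → write X, move left, go to p0
p0 | __[X]XXXYXXYX   read X → write X, move right, go to p1
p1 | __X[X]XXYXXYX   read X → write X, move right, go to p3
p3 | __XX[X]XYXXYX   read X → write Y, move right, go to p2
p2 | __XXY[X]YXXYX   read X → write Y, move right, go to p3
p3 | __XXYY[Y]XXYX   read Y → write _, move right, go to p4
p4 | __XXYY_[X]XYX   read X → write _, move left, go to p4
p4 | __XXYY[_]_XYX   read _ → write _, move left, go to p1
p1 | __XXY[Y]__XYX   read Y → write X, move left, go to p4
p4 | __XX[Y]X__XYX   read Y → write _, move left, go to p2
p2 | __X[X]_X__XYX   read X → write Y, move right, go to p3
p3 | __XY[_]X__XYX   read _ → write X, move left, go to p0
p0 | __X[Y]XX__XYX   read Y → write X, move left, go to p4
p4 | __[X]XXX__XYX   read X → write _, move left, go to p4
p4 | _[_]_XXX__XYX   read _ → write _, move left, go to p1
p1 | [_]__XXX__XYX   read _ → write X, move right, go to p4
p4 | X[_]_XXX__XYX   read _ → write _, move left, go to p1
p1 | [X]__XXX__XYX   read X → write X, move right, go to p3
p3 | X[_]_XXX__XYX   read _ → write X, move left, go to p0
p0 | [X]X_XXX__XYX   read X → write X, move right, go to p1
p1 | X[X]_XXX__XYX   read X → write X, move right, go to p3
p3 | XX[_]XXX__XYX   read _ → write X, move left, go to p0
p0 | X[X]XXXX__XYX   read X → write X, move right, go to p1
p1 | XX[X]XXX__XYX   read X → write X, move right, go to p3
p3 | XXX[X]XX__XYX   read X → write Y, move right, go to p2
p2 | XXXY[X]X__XYX   read X → write Y, move right, go to p3
p3 | XXXYY[X]__XYX   read X → write Y, move right, go to p2
p2 | XXXYYY[_]_XYX   read _ → write X, move left, go to pH
pH | XXXYY[Y]X_XYX
M halts after 33 transitions.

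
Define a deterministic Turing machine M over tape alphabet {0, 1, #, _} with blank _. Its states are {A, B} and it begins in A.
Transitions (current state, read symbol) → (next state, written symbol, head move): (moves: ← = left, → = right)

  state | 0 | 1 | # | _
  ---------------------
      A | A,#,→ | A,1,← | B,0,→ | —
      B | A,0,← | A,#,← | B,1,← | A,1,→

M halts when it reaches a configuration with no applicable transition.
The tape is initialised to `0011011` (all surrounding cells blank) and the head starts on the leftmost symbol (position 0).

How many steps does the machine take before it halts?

state=A head=0 tape=[0]011011__   (A,0)→(A,#,→)
state=A head=1 tape=#[0]11011__   (A,0)→(A,#,→)
state=A head=2 tape=##[1]1011__   (A,1)→(A,1,←)
state=A head=1 tape=#[#]11011__   (A,#)→(B,0,→)
state=B head=2 tape=#0[1]1011__   (B,1)→(A,#,←)
state=A head=1 tape=#[0]#1011__   (A,0)→(A,#,→)
state=A head=2 tape=##[#]1011__   (A,#)→(B,0,→)
state=B head=3 tape=##0[1]011__   (B,1)→(A,#,←)
state=A head=2 tape=##[0]#011__   (A,0)→(A,#,→)
state=A head=3 tape=###[#]011__   (A,#)→(B,0,→)
state=B head=4 tape=###0[0]11__   (B,0)→(A,0,←)
state=A head=3 tape=###[0]011__   (A,0)→(A,#,→)
state=A head=4 tape=####[0]11__   (A,0)→(A,#,→)
state=A head=5 tape=#####[1]1__   (A,1)→(A,1,←)
state=A head=4 tape=####[#]11__   (A,#)→(B,0,→)
state=B head=5 tape=####0[1]1__   (B,1)→(A,#,←)
state=A head=4 tape=####[0]#1__   (A,0)→(A,#,→)
state=A head=5 tape=#####[#]1__   (A,#)→(B,0,→)
state=B head=6 tape=#####0[1]__   (B,1)→(A,#,←)
state=A head=5 tape=#####[0]#__   (A,0)→(A,#,→)
state=A head=6 tape=######[#]__   (A,#)→(B,0,→)
state=B head=7 tape=######0[_]_   (B,_)→(A,1,→)
state=A head=8 tape=######01[_]
M halts after 22 transitions.

22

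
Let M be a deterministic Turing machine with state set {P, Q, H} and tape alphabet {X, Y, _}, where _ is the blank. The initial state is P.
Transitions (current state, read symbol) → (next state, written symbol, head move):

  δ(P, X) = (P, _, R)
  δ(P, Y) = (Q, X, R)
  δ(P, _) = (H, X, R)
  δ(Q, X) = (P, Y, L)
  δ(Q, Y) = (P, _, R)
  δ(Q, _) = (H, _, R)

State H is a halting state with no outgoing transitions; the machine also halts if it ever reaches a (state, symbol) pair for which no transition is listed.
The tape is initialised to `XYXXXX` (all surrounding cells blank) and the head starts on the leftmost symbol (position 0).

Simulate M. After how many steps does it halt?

15

state=P head=0 tape=[X]YXXXX__   (P,X)→(P,_,R)
state=P head=1 tape=_[Y]XXXX__   (P,Y)→(Q,X,R)
state=Q head=2 tape=_X[X]XXX__   (Q,X)→(P,Y,L)
state=P head=1 tape=_[X]YXXX__   (P,X)→(P,_,R)
state=P head=2 tape=__[Y]XXX__   (P,Y)→(Q,X,R)
state=Q head=3 tape=__X[X]XX__   (Q,X)→(P,Y,L)
state=P head=2 tape=__[X]YXX__   (P,X)→(P,_,R)
state=P head=3 tape=___[Y]XX__   (P,Y)→(Q,X,R)
state=Q head=4 tape=___X[X]X__   (Q,X)→(P,Y,L)
state=P head=3 tape=___[X]YX__   (P,X)→(P,_,R)
state=P head=4 tape=____[Y]X__   (P,Y)→(Q,X,R)
state=Q head=5 tape=____X[X]__   (Q,X)→(P,Y,L)
state=P head=4 tape=____[X]Y__   (P,X)→(P,_,R)
state=P head=5 tape=_____[Y]__   (P,Y)→(Q,X,R)
state=Q head=6 tape=_____X[_]_   (Q,_)→(H,_,R)
state=H head=7 tape=_____X_[_]
M halts after 15 transitions.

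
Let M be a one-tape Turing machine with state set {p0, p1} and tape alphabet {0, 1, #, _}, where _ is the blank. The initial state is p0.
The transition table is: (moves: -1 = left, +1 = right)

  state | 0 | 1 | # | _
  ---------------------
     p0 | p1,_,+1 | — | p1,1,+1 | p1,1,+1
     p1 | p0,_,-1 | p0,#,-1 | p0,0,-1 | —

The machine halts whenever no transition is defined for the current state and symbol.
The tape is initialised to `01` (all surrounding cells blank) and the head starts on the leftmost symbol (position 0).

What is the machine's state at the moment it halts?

p0

p0 | [0]1   read 0 → write _, move +1, go to p1
p1 | _[1]   read 1 → write #, move -1, go to p0
p0 | [_]#   read _ → write 1, move +1, go to p1
p1 | 1[#]   read # → write 0, move -1, go to p0
p0 | [1]0
No transition is defined for (p0, 1); M halts in state p0.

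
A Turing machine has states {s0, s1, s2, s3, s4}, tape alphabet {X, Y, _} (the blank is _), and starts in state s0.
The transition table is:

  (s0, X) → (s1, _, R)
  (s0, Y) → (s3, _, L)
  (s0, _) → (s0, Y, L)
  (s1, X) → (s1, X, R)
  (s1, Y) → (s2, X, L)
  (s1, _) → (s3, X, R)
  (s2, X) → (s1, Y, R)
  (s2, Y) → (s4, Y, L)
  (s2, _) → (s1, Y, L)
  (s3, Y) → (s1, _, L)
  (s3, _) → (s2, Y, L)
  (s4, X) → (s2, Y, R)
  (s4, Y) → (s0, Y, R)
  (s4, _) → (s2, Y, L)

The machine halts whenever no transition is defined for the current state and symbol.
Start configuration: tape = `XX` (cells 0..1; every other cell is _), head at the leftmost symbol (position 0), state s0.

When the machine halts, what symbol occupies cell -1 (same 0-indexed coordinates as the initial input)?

s0 | ___[X]X__   read X → write _, move R, go to s1
s1 | ____[X]__   read X → write X, move R, go to s1
s1 | ____X[_]_   read _ → write X, move R, go to s3
s3 | ____XX[_]   read _ → write Y, move L, go to s2
s2 | ____X[X]Y   read X → write Y, move R, go to s1
s1 | ____XY[Y]   read Y → write X, move L, go to s2
s2 | ____X[Y]X   read Y → write Y, move L, go to s4
s4 | ____[X]YX   read X → write Y, move R, go to s2
s2 | ____Y[Y]X   read Y → write Y, move L, go to s4
s4 | ____[Y]YX   read Y → write Y, move R, go to s0
s0 | ____Y[Y]X   read Y → write _, move L, go to s3
s3 | ____[Y]_X   read Y → write _, move L, go to s1
s1 | ___[_]__X   read _ → write X, move R, go to s3
s3 | ___X[_]_X   read _ → write Y, move L, go to s2
s2 | ___[X]Y_X   read X → write Y, move R, go to s1
s1 | ___Y[Y]_X   read Y → write X, move L, go to s2
s2 | ___[Y]X_X   read Y → write Y, move L, go to s4
s4 | __[_]YX_X   read _ → write Y, move L, go to s2
s2 | _[_]YYX_X   read _ → write Y, move L, go to s1
s1 | [_]YYYX_X   read _ → write X, move R, go to s3
s3 | X[Y]YYX_X   read Y → write _, move L, go to s1
s1 | [X]_YYX_X   read X → write X, move R, go to s1
s1 | X[_]YYX_X   read _ → write X, move R, go to s3
s3 | XX[Y]YX_X   read Y → write _, move L, go to s1
s1 | X[X]_YX_X   read X → write X, move R, go to s1
s1 | XX[_]YX_X   read _ → write X, move R, go to s3
s3 | XXX[Y]X_X   read Y → write _, move L, go to s1
s1 | XX[X]_X_X   read X → write X, move R, go to s1
s1 | XXX[_]X_X   read _ → write X, move R, go to s3
s3 | XXXX[X]_X
Cell -1 holds X when M halts.

X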